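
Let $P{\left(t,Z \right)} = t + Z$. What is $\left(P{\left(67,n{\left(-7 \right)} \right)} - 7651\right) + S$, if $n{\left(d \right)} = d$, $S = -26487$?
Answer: $-34078$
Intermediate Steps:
$P{\left(t,Z \right)} = Z + t$
$\left(P{\left(67,n{\left(-7 \right)} \right)} - 7651\right) + S = \left(\left(-7 + 67\right) - 7651\right) - 26487 = \left(60 - 7651\right) - 26487 = -7591 - 26487 = -34078$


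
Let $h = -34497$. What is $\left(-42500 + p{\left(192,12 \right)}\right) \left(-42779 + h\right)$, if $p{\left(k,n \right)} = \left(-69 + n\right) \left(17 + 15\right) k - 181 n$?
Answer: $30514746880$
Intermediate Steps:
$p{\left(k,n \right)} = - 181 n + k \left(-2208 + 32 n\right)$ ($p{\left(k,n \right)} = \left(-69 + n\right) 32 k - 181 n = \left(-2208 + 32 n\right) k - 181 n = k \left(-2208 + 32 n\right) - 181 n = - 181 n + k \left(-2208 + 32 n\right)$)
$\left(-42500 + p{\left(192,12 \right)}\right) \left(-42779 + h\right) = \left(-42500 - \left(426108 - 73728\right)\right) \left(-42779 - 34497\right) = \left(-42500 - 352380\right) \left(-77276\right) = \left(-394880\right) \left(-77276\right) = 30514746880$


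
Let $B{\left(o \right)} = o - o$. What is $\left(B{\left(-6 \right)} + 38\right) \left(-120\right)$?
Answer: $-4560$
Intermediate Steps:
$B{\left(o \right)} = 0$
$\left(B{\left(-6 \right)} + 38\right) \left(-120\right) = \left(0 + 38\right) \left(-120\right) = 38 \left(-120\right) = -4560$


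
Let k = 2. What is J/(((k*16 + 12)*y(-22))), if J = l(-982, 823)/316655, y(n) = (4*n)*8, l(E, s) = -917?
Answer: 917/9808705280 ≈ 9.3488e-8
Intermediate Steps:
y(n) = 32*n
J = -917/316655 ≈ -0.0028959
J/(((k*16 + 12)*y(-22))) = -917*(-1/(704*(2*16 + 12)))/316655 = -917*(-1/(704*(32 + 12)))/316655 = -917/(316655*(44*(-704))) = -917/316655/(-30976) = -917/316655*(-1/30976) = 917/9808705280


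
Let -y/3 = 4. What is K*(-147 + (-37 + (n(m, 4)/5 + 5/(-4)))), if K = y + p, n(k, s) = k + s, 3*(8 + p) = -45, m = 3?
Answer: 25739/4 ≈ 6434.8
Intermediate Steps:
y = -12 (y = -3*4 = -12)
p = -23 (p = -8 + (1/3)*(-45) = -8 - 15 = -23)
K = -35 (K = -12 - 23 = -35)
K*(-147 + (-37 + (n(m, 4)/5 + 5/(-4)))) = -35*(-147 + (-37 + ((3 + 4)/5 + 5/(-4)))) = -35*(-147 + (-37 + (7*(1/5) + 5*(-1/4)))) = -35*(-147 + (-37 + (7/5 - 5/4))) = -35*(-147 + (-37 + 3/20)) = -35*(-147 - 737/20) = -35*(-3677/20) = 25739/4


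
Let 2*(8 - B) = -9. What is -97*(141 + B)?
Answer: -29779/2 ≈ -14890.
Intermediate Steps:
B = 25/2 (B = 8 - ½*(-9) = 8 + 9/2 = 25/2 ≈ 12.500)
-97*(141 + B) = -97*(141 + 25/2) = -97*307/2 = -29779/2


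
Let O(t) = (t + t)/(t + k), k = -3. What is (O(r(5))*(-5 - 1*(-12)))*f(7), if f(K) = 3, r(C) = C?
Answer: 105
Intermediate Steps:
O(t) = 2*t/(-3 + t) (O(t) = (t + t)/(t - 3) = (2*t)/(-3 + t) = 2*t/(-3 + t))
(O(r(5))*(-5 - 1*(-12)))*f(7) = ((2*5/(-3 + 5))*(-5 - 1*(-12)))*3 = ((2*5/2)*(-5 + 12))*3 = ((2*5*(1/2))*7)*3 = (5*7)*3 = 35*3 = 105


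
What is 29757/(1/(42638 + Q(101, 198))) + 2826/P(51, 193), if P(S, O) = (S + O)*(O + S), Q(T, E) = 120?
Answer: 37875309026421/29768 ≈ 1.2723e+9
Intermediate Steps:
P(S, O) = (O + S)² (P(S, O) = (O + S)*(O + S) = (O + S)²)
29757/(1/(42638 + Q(101, 198))) + 2826/P(51, 193) = 29757/(1/(42638 + 120)) + 2826/((193 + 51)²) = 29757/(1/42758) + 2826/(244²) = 29757/(1/42758) + 2826/59536 = 29757*42758 + 2826*(1/59536) = 1272349806 + 1413/29768 = 37875309026421/29768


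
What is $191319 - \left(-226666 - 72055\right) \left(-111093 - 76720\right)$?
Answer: $-56103495854$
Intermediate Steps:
$191319 - \left(-226666 - 72055\right) \left(-111093 - 76720\right) = 191319 - \left(-298721\right) \left(-187813\right) = 191319 - 56103687173 = -56103495854$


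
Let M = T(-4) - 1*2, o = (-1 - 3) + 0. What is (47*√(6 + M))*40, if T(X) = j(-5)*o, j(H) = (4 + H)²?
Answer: 0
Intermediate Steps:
o = -4 (o = -4 + 0 = -4)
T(X) = -4 (T(X) = (4 - 5)²*(-4) = (-1)²*(-4) = 1*(-4) = -4)
M = -6 (M = -4 - 1*2 = -4 - 2 = -6)
(47*√(6 + M))*40 = (47*√(6 - 6))*40 = (47*√0)*40 = (47*0)*40 = 0*40 = 0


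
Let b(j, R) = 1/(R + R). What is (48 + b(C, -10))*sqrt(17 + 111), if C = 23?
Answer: 1918*sqrt(2)/5 ≈ 542.49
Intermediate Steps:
b(j, R) = 1/(2*R)
(48 + b(C, -10))*sqrt(17 + 111) = (48 + (1/2)/(-10))*sqrt(17 + 111) = (48 + (1/2)*(-1/10))*sqrt(128) = (48 - 1/20)*(8*sqrt(2)) = 959*(8*sqrt(2))/20 = 1918*sqrt(2)/5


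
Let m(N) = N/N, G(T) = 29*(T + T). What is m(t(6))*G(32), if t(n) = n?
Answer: 1856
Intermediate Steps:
G(T) = 58*T (G(T) = 29*(2*T) = 58*T)
m(N) = 1
m(t(6))*G(32) = 1*(58*32) = 1*1856 = 1856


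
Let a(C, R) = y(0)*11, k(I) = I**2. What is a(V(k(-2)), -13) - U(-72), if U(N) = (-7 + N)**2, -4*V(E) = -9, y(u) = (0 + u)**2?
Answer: -6241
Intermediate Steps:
y(u) = u**2
V(E) = 9/4 (V(E) = -1/4*(-9) = 9/4)
a(C, R) = 0 (a(C, R) = 0**2*11 = 0*11 = 0)
a(V(k(-2)), -13) - U(-72) = 0 - (-7 - 72)**2 = 0 - 1*(-79)**2 = 0 - 1*6241 = 0 - 6241 = -6241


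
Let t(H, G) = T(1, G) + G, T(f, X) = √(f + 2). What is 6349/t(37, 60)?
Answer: 126980/1199 - 6349*√3/3597 ≈ 102.85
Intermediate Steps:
T(f, X) = √(2 + f)
t(H, G) = G + √3 (t(H, G) = √(2 + 1) + G = √3 + G = G + √3)
6349/t(37, 60) = 6349/(60 + √3)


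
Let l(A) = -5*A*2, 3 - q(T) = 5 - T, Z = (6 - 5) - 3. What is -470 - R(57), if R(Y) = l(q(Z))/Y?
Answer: -26830/57 ≈ -470.70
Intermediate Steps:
Z = -2 (Z = 1 - 3 = -2)
q(T) = -2 + T (q(T) = 3 - (5 - T) = 3 + (-5 + T) = -2 + T)
l(A) = -10*A
R(Y) = 40/Y (R(Y) = (-10*(-2 - 2))/Y = (-10*(-4))/Y = 40/Y)
-470 - R(57) = -470 - 40/57 = -26830/57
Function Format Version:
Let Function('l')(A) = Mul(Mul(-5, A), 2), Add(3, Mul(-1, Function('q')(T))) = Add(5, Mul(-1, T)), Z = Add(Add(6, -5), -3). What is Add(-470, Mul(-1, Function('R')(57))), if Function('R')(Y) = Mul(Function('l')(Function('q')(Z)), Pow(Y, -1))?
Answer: Rational(-26830, 57) ≈ -470.70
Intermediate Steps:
Z = -2 (Z = Add(1, -3) = -2)
Function('q')(T) = Add(-2, T) (Function('q')(T) = Add(3, Mul(-1, Add(5, Mul(-1, T)))) = Add(3, Add(-5, T)) = Add(-2, T))
Function('l')(A) = Mul(-10, A)
Function('R')(Y) = Mul(40, Pow(Y, -1)) (Function('R')(Y) = Mul(Mul(-10, Add(-2, -2)), Pow(Y, -1)) = Mul(Mul(-10, -4), Pow(Y, -1)) = Mul(40, Pow(Y, -1)))
Add(-470, Mul(-1, Function('R')(57))) = Add(-470, Mul(-1, Mul(40, Pow(57, -1)))) = Add(-470, Mul(-1, Mul(40, Rational(1, 57)))) = Add(-470, Mul(-1, Rational(40, 57))) = Add(-470, Rational(-40, 57)) = Rational(-26830, 57)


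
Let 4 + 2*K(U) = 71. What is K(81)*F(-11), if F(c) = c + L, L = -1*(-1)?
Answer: -335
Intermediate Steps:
K(U) = 67/2 (K(U) = -2 + (1/2)*71 = -2 + 71/2 = 67/2)
L = 1
F(c) = 1 + c (F(c) = c + 1 = 1 + c)
K(81)*F(-11) = 67*(1 - 11)/2 = (67/2)*(-10) = -335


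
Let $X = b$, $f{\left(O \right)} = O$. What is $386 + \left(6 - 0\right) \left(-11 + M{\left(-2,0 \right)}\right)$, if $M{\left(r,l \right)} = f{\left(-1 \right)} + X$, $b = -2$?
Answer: $302$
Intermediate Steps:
$X = -2$
$M{\left(r,l \right)} = -3$ ($M{\left(r,l \right)} = -1 - 2 = -3$)
$386 + \left(6 - 0\right) \left(-11 + M{\left(-2,0 \right)}\right) = 386 + \left(6 - 0\right) \left(-11 - 3\right) = 386 + \left(6 + 0\right) \left(-14\right) = 386 + 6 \left(-14\right) = 386 - 84 = 302$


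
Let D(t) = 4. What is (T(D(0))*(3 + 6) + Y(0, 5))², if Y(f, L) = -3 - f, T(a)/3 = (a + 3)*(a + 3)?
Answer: 1742400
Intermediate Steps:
T(a) = 3*(3 + a)² (T(a) = 3*((a + 3)*(a + 3)) = 3*((3 + a)*(3 + a)) = 3*(3 + a)²)
(T(D(0))*(3 + 6) + Y(0, 5))² = ((3*(3 + 4)²)*(3 + 6) + (-3 - 1*0))² = ((3*7²)*9 + (-3 + 0))² = ((3*49)*9 - 3)² = (147*9 - 3)² = (1323 - 3)² = 1320² = 1742400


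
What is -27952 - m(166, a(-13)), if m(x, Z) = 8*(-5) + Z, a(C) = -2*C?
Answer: -27938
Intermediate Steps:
m(x, Z) = -40 + Z
-27952 - m(166, a(-13)) = -27952 - (-40 - 2*(-13)) = -27952 - (-40 + 26) = -27952 - 1*(-14) = -27952 + 14 = -27938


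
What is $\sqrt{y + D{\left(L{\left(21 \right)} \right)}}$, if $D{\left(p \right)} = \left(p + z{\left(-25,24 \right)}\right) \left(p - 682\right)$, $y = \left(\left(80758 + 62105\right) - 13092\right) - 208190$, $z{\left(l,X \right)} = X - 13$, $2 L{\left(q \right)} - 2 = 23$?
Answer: $\frac{i \sqrt{376609}}{2} \approx 306.84 i$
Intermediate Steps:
$L{\left(q \right)} = \frac{25}{2}$ ($L{\left(q \right)} = 1 + \frac{1}{2} \cdot 23 = 1 + \frac{23}{2} = \frac{25}{2}$)
$z{\left(l,X \right)} = -13 + X$
$y = -78419$ ($y = \left(142863 - 13092\right) - 208190 = 129771 - 208190 = -78419$)
$D{\left(p \right)} = \left(-682 + p\right) \left(11 + p\right)$ ($D{\left(p \right)} = \left(p + \left(-13 + 24\right)\right) \left(p - 682\right) = \left(p + 11\right) \left(-682 + p\right) = \left(11 + p\right) \left(-682 + p\right) = \left(-682 + p\right) \left(11 + p\right)$)
$\sqrt{y + D{\left(L{\left(21 \right)} \right)}} = \sqrt{-78419 - \left(\frac{31779}{2} - \frac{625}{4}\right)} = \sqrt{-78419 - \frac{62933}{4}} = \sqrt{- \frac{376609}{4}} = \frac{i \sqrt{376609}}{2}$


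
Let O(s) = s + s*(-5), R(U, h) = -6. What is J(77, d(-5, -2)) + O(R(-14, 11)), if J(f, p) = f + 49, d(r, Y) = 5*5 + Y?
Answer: 150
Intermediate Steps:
O(s) = -4*s (O(s) = s - 5*s = -4*s)
d(r, Y) = 25 + Y
J(f, p) = 49 + f
J(77, d(-5, -2)) + O(R(-14, 11)) = (49 + 77) - 4*(-6) = 126 + 24 = 150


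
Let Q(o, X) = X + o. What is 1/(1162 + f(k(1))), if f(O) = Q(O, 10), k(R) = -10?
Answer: 1/1162 ≈ 0.00086058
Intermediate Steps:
f(O) = 10 + O
1/(1162 + f(k(1))) = 1/(1162 + (10 - 10)) = 1/(1162 + 0) = 1/1162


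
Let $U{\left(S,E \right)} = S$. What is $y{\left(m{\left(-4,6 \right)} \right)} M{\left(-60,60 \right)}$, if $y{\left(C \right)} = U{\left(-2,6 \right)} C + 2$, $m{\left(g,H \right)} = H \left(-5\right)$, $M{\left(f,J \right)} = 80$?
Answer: $4960$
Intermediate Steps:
$m{\left(g,H \right)} = - 5 H$
$y{\left(C \right)} = 2 - 2 C$ ($y{\left(C \right)} = - 2 C + 2 = 2 - 2 C$)
$y{\left(m{\left(-4,6 \right)} \right)} M{\left(-60,60 \right)} = \left(2 - 2 \left(\left(-5\right) 6\right)\right) 80 = \left(2 - -60\right) 80 = \left(2 + 60\right) 80 = 62 \cdot 80 = 4960$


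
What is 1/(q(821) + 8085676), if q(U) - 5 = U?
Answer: 1/8086502 ≈ 1.2366e-7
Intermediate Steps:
q(U) = 5 + U
1/(q(821) + 8085676) = 1/((5 + 821) + 8085676) = 1/(826 + 8085676) = 1/8086502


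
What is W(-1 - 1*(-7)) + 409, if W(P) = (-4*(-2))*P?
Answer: 457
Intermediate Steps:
W(P) = 8*P
W(-1 - 1*(-7)) + 409 = 8*(-1 - 1*(-7)) + 409 = 8*(-1 + 7) + 409 = 8*6 + 409 = 48 + 409 = 457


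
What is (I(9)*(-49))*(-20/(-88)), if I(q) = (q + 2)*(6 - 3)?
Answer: -735/2 ≈ -367.50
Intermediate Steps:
I(q) = 6 + 3*q (I(q) = (2 + q)*3 = 6 + 3*q)
(I(9)*(-49))*(-20/(-88)) = ((6 + 3*9)*(-49))*(-20/(-88)) = ((6 + 27)*(-49))*(-20*(-1/88)) = (33*(-49))*(5/22) = -1617*5/22 = -735/2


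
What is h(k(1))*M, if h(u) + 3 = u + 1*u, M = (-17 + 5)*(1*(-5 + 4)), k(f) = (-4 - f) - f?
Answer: -180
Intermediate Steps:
k(f) = -4 - 2*f
M = 12 (M = -12*(-1) = 12)
h(u) = -3 + 2*u (h(u) = -3 + (u + 1*u) = -3 + (u + u) = -3 + 2*u)
h(k(1))*M = (-3 + 2*(-4 - 2*1))*12 = (-3 + 2*(-4 - 2))*12 = (-3 + 2*(-6))*12 = (-3 - 12)*12 = -15*12 = -180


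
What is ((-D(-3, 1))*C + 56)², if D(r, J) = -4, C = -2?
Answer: 2304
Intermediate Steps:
((-D(-3, 1))*C + 56)² = (-1*(-4)*(-2) + 56)² = (4*(-2) + 56)² = (-8 + 56)² = 48² = 2304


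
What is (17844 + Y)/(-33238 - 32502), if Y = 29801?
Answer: -9529/13148 ≈ -0.72475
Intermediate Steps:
(17844 + Y)/(-33238 - 32502) = (17844 + 29801)/(-33238 - 32502) = 47645/(-65740) = 47645*(-1/65740) = -9529/13148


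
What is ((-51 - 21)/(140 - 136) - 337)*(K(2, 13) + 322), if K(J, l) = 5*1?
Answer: -116085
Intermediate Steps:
K(J, l) = 5
((-51 - 21)/(140 - 136) - 337)*(K(2, 13) + 322) = ((-51 - 21)/(140 - 136) - 337)*(5 + 322) = (-72/4 - 337)*327 = (-72*¼ - 337)*327 = (-18 - 337)*327 = -355*327 = -116085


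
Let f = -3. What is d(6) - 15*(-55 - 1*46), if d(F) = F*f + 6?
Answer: 1503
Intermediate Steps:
d(F) = 6 - 3*F (d(F) = F*(-3) + 6 = -3*F + 6 = 6 - 3*F)
d(6) - 15*(-55 - 1*46) = (6 - 3*6) - 15*(-55 - 1*46) = (6 - 18) - 15*(-55 - 46) = -12 - 15*(-101) = -12 + 1515 = 1503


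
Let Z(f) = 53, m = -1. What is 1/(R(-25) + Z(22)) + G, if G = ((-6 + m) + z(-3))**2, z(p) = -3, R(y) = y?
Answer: 2801/28 ≈ 100.04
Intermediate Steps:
G = 100 (G = ((-6 - 1) - 3)**2 = (-7 - 3)**2 = (-10)**2 = 100)
1/(R(-25) + Z(22)) + G = 1/(-25 + 53) + 100 = 1/28 + 100 = 2801/28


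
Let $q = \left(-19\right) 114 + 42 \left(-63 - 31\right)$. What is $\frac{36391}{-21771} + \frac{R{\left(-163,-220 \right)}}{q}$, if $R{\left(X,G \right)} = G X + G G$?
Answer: $- \frac{342819839}{22184649} \approx -15.453$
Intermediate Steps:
$R{\left(X,G \right)} = G^{2} + G X$ ($R{\left(X,G \right)} = G X + G^{2} = G^{2} + G X$)
$q = -6114$ ($q = -2166 + 42 \left(-94\right) = -2166 - 3948 = -6114$)
$\frac{36391}{-21771} + \frac{R{\left(-163,-220 \right)}}{q} = \frac{36391}{-21771} + \frac{\left(-220\right) \left(-220 - 163\right)}{-6114} = 36391 \left(- \frac{1}{21771}\right) + \left(-220\right) \left(-383\right) \left(- \frac{1}{6114}\right) = - \frac{36391}{21771} + 84260 \left(- \frac{1}{6114}\right) = - \frac{36391}{21771} - \frac{42130}{3057} = - \frac{342819839}{22184649}$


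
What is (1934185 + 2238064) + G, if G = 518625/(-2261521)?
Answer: 9435628212104/2261521 ≈ 4.1722e+6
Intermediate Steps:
G = -518625/2261521 (G = 518625*(-1/2261521) = -518625/2261521 ≈ -0.22933)
(1934185 + 2238064) + G = (1934185 + 2238064) - 518625/2261521 = 4172249 - 518625/2261521 = 9435628212104/2261521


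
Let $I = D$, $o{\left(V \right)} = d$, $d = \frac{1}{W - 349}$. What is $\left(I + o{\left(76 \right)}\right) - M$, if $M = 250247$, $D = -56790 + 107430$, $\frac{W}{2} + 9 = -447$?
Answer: $- \frac{251704428}{1261} \approx -1.9961 \cdot 10^{5}$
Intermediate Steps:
$W = -912$ ($W = -18 + 2 \left(-447\right) = -18 - 894 = -912$)
$d = - \frac{1}{1261}$ ($d = \frac{1}{-912 - 349} = \frac{1}{-1261} = - \frac{1}{1261} \approx -0.00079302$)
$D = 50640$
$o{\left(V \right)} = - \frac{1}{1261}$
$I = 50640$
$\left(I + o{\left(76 \right)}\right) - M = \left(50640 - \frac{1}{1261}\right) - 250247 = \frac{63857039}{1261} - 250247 = - \frac{251704428}{1261}$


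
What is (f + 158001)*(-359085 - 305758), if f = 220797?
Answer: -251841198714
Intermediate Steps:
(f + 158001)*(-359085 - 305758) = (220797 + 158001)*(-359085 - 305758) = 378798*(-664843) = -251841198714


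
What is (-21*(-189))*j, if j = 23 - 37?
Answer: -55566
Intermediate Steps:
j = -14
(-21*(-189))*j = -21*(-189)*(-14) = 3969*(-14) = -55566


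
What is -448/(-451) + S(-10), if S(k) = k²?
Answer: 45548/451 ≈ 100.99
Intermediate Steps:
-448/(-451) + S(-10) = -448/(-451) + (-10)² = -448*(-1/451) + 100 = 448/451 + 100 = 45548/451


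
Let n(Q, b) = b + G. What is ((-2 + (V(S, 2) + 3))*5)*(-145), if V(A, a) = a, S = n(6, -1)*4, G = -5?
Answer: -2175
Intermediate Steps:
n(Q, b) = -5 + b (n(Q, b) = b - 5 = -5 + b)
S = -24 (S = (-5 - 1)*4 = -6*4 = -24)
((-2 + (V(S, 2) + 3))*5)*(-145) = ((-2 + (2 + 3))*5)*(-145) = ((-2 + 5)*5)*(-145) = (3*5)*(-145) = 15*(-145) = -2175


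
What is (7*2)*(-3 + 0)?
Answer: -42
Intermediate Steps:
(7*2)*(-3 + 0) = 14*(-3) = -42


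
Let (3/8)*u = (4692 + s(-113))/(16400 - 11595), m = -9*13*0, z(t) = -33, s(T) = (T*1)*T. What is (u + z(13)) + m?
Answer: -336007/14415 ≈ -23.310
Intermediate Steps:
s(T) = T² (s(T) = T*T = T²)
m = 0 (m = -117*0 = 0)
u = 139688/14415 (u = 8*((4692 + (-113)²)/(16400 - 11595))/3 = 8*((4692 + 12769)/4805)/3 = 8*(17461*(1/4805))/3 = (8/3)*(17461/4805) = 139688/14415 ≈ 9.6905)
(u + z(13)) + m = (139688/14415 - 33) + 0 = -336007/14415 + 0 = -336007/14415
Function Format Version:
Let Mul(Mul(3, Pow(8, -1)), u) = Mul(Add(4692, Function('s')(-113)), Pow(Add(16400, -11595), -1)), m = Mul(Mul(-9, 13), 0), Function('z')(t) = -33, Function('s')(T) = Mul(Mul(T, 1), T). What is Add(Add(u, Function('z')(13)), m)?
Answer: Rational(-336007, 14415) ≈ -23.310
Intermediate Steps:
Function('s')(T) = Pow(T, 2) (Function('s')(T) = Mul(T, T) = Pow(T, 2))
m = 0 (m = Mul(-117, 0) = 0)
u = Rational(139688, 14415) (u = Mul(Rational(8, 3), Mul(Add(4692, Pow(-113, 2)), Pow(Add(16400, -11595), -1))) = Mul(Rational(8, 3), Mul(Add(4692, 12769), Pow(4805, -1))) = Mul(Rational(8, 3), Mul(17461, Rational(1, 4805))) = Mul(Rational(8, 3), Rational(17461, 4805)) = Rational(139688, 14415) ≈ 9.6905)
Add(Add(u, Function('z')(13)), m) = Add(Add(Rational(139688, 14415), -33), 0) = Add(Rational(-336007, 14415), 0) = Rational(-336007, 14415)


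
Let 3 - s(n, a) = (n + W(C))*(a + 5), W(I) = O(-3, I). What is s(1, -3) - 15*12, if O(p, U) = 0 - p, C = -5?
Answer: -185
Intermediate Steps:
O(p, U) = -p
W(I) = 3 (W(I) = -1*(-3) = 3)
s(n, a) = 3 - (3 + n)*(5 + a) (s(n, a) = 3 - (n + 3)*(a + 5) = 3 - (3 + n)*(5 + a))
s(1, -3) - 15*12 = (-12 - 5*1 - 3*(-3) - 1*(-3)*1) - 15*12 = (-12 - 5 + 9 + 3) - 180 = -5 - 180 = -185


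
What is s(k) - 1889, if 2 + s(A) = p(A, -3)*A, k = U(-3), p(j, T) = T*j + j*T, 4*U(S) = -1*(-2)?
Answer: -3785/2 ≈ -1892.5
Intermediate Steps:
U(S) = ½ (U(S) = (-1*(-2))/4 = (¼)*2 = ½)
p(j, T) = 2*T*j (p(j, T) = T*j + T*j = 2*T*j)
k = ½ ≈ 0.50000
s(A) = -2 - 6*A² (s(A) = -2 + (2*(-3)*A)*A = -2 + (-6*A)*A = -2 - 6*A²)
s(k) - 1889 = (-2 - 6*(½)²) - 1889 = (-2 - 6*¼) - 1889 = (-2 - 3/2) - 1889 = -7/2 - 1889 = -3785/2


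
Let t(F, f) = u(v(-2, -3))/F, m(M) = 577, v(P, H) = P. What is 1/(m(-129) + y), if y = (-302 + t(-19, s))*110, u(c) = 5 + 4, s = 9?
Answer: -19/621207 ≈ -3.0586e-5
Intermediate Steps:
u(c) = 9
t(F, f) = 9/F
y = -632170/19 (y = (-302 + 9/(-19))*110 = (-302 + 9*(-1/19))*110 = (-302 - 9/19)*110 = -5747/19*110 = -632170/19 ≈ -33272.)
1/(m(-129) + y) = 1/(577 - 632170/19) = 1/(-621207/19) = -19/621207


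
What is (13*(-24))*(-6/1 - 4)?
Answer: 3120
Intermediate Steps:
(13*(-24))*(-6/1 - 4) = -312*(-6 - 4) = -312*(-10) = 3120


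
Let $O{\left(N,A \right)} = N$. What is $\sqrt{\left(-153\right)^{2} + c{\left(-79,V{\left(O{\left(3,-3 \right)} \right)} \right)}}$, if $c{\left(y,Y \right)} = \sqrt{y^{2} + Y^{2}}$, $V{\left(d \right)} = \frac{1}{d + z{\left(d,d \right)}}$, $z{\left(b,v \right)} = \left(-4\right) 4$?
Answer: $\frac{\sqrt{3956121 + 13 \sqrt{1054730}}}{13} \approx 153.26$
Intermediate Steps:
$z{\left(b,v \right)} = -16$
$V{\left(d \right)} = \frac{1}{-16 + d}$ ($V{\left(d \right)} = \frac{1}{d - 16} = \frac{1}{-16 + d}$)
$c{\left(y,Y \right)} = \sqrt{Y^{2} + y^{2}}$
$\sqrt{\left(-153\right)^{2} + c{\left(-79,V{\left(O{\left(3,-3 \right)} \right)} \right)}} = \sqrt{\left(-153\right)^{2} + \sqrt{\left(\frac{1}{-16 + 3}\right)^{2} + \left(-79\right)^{2}}} = \sqrt{23409 + \sqrt{\left(\frac{1}{-13}\right)^{2} + 6241}} = \sqrt{23409 + \sqrt{\left(- \frac{1}{13}\right)^{2} + 6241}} = \sqrt{23409 + \sqrt{\frac{1}{169} + 6241}} = \sqrt{23409 + \sqrt{\frac{1054730}{169}}} = \sqrt{23409 + \frac{\sqrt{1054730}}{13}}$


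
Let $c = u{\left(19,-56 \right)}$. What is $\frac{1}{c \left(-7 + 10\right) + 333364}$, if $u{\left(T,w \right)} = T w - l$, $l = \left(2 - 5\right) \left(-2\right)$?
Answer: $\frac{1}{330154} \approx 3.0289 \cdot 10^{-6}$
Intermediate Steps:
$l = 6$ ($l = \left(2 - 5\right) \left(-2\right) = \left(-3\right) \left(-2\right) = 6$)
$u{\left(T,w \right)} = -6 + T w$ ($u{\left(T,w \right)} = T w - 6 = -6 + T w$)
$c = -1070$ ($c = -6 + 19 \left(-56\right) = -6 - 1064 = -1070$)
$\frac{1}{c \left(-7 + 10\right) + 333364} = \frac{1}{- 1070 \left(-7 + 10\right) + 333364} = \frac{1}{\left(-1070\right) 3 + 333364} = \frac{1}{-3210 + 333364} = \frac{1}{330154}$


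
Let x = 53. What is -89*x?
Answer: -4717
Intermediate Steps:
-89*x = -89*53 = -4717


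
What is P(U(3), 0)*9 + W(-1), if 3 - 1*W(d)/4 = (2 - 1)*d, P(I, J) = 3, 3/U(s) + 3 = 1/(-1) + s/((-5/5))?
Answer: 43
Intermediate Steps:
U(s) = 3/(-4 - s) (U(s) = 3/(-3 + (1/(-1) + s/((-5/5)))) = 3/(-3 + (1*(-1) + s/((-5*⅕)))) = 3/(-3 + (-1 + s/(-1))) = 3/(-3 + (-1 + s*(-1))) = 3/(-3 + (-1 - s)) = 3/(-4 - s))
W(d) = 12 - 4*d (W(d) = 12 - 4*(2 - 1)*d = 12 - 4*d)
P(U(3), 0)*9 + W(-1) = 3*9 + (12 - 4*(-1)) = 27 + (12 + 4) = 27 + 16 = 43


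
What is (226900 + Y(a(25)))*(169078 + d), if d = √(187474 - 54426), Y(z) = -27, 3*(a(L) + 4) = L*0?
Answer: 38359233094 + 453746*√33262 ≈ 3.8442e+10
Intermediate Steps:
a(L) = -4 (a(L) = -4 + (L*0)/3 = -4 + (⅓)*0 = -4 + 0 = -4)
d = 2*√33262 (d = √133048 = 2*√33262 ≈ 364.76)
(226900 + Y(a(25)))*(169078 + d) = (226900 - 27)*(169078 + 2*√33262) = 226873*(169078 + 2*√33262) = 38359233094 + 453746*√33262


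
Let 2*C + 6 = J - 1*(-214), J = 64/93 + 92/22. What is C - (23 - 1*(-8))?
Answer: 77170/1023 ≈ 75.435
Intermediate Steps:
J = 4982/1023 (J = 64*(1/93) + 92*(1/22) = 64/93 + 46/11 = 4982/1023 ≈ 4.8700)
C = 108883/1023 (C = -3 + (4982/1023 - 1*(-214))/2 = -3 + (4982/1023 + 214)/2 = -3 + (½)*(223904/1023) = -3 + 111952/1023 = 108883/1023 ≈ 106.43)
C - (23 - 1*(-8)) = 108883/1023 - (23 - 1*(-8)) = 108883/1023 - (23 + 8) = 108883/1023 - 1*31 = 108883/1023 - 31 = 77170/1023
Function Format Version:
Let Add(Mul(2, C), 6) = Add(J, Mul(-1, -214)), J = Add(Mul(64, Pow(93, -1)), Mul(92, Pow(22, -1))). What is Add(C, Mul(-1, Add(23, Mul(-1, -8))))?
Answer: Rational(77170, 1023) ≈ 75.435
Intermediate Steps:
J = Rational(4982, 1023) (J = Add(Mul(64, Rational(1, 93)), Mul(92, Rational(1, 22))) = Add(Rational(64, 93), Rational(46, 11)) = Rational(4982, 1023) ≈ 4.8700)
C = Rational(108883, 1023) (C = Add(-3, Mul(Rational(1, 2), Add(Rational(4982, 1023), Mul(-1, -214)))) = Add(-3, Mul(Rational(1, 2), Add(Rational(4982, 1023), 214))) = Add(-3, Mul(Rational(1, 2), Rational(223904, 1023))) = Add(-3, Rational(111952, 1023)) = Rational(108883, 1023) ≈ 106.43)
Add(C, Mul(-1, Add(23, Mul(-1, -8)))) = Add(Rational(108883, 1023), Mul(-1, Add(23, Mul(-1, -8)))) = Add(Rational(108883, 1023), Mul(-1, Add(23, 8))) = Add(Rational(108883, 1023), Mul(-1, 31)) = Add(Rational(108883, 1023), -31) = Rational(77170, 1023)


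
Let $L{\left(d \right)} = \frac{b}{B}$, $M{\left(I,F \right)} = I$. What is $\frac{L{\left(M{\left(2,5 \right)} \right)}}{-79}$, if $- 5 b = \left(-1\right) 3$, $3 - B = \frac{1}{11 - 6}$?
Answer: $- \frac{3}{1106} \approx -0.0027125$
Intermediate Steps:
$B = \frac{14}{5}$ ($B = 3 - \frac{1}{11 - 6} = 3 - \frac{1}{5} = \frac{14}{5} \approx 2.8$)
$b = \frac{3}{5}$ ($b = - \frac{\left(-1\right) 3}{5} = \left(- \frac{1}{5}\right) \left(-3\right) = \frac{3}{5} \approx 0.6$)
$L{\left(d \right)} = \frac{3}{14}$ ($L{\left(d \right)} = \frac{3}{5 \cdot \frac{14}{5}} = \frac{3}{5} \cdot \frac{5}{14} = \frac{3}{14}$)
$\frac{L{\left(M{\left(2,5 \right)} \right)}}{-79} = \frac{3}{14 \left(-79\right)} = \frac{3}{14} \left(- \frac{1}{79}\right) = - \frac{3}{1106}$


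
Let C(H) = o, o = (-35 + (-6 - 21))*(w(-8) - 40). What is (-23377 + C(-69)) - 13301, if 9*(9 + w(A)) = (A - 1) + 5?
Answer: -302512/9 ≈ -33612.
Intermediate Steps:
w(A) = -77/9 + A/9 (w(A) = -9 + ((A - 1) + 5)/9 = -9 + ((-1 + A) + 5)/9 = -9 + (4 + A)/9 = -9 + (4/9 + A/9) = -77/9 + A/9)
o = 27590/9 (o = (-35 + (-6 - 21))*((-77/9 + (⅑)*(-8)) - 40) = (-35 - 27)*((-77/9 - 8/9) - 40) = -62*(-85/9 - 40) = -62*(-445/9) = 27590/9 ≈ 3065.6)
C(H) = 27590/9
(-23377 + C(-69)) - 13301 = (-23377 + 27590/9) - 13301 = -182803/9 - 13301 = -302512/9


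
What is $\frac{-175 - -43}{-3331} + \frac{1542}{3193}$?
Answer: $\frac{5557878}{10635883} \approx 0.52256$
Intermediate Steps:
$\frac{-175 - -43}{-3331} + \frac{1542}{3193} = \left(-175 + 43\right) \left(- \frac{1}{3331}\right) + 1542 \cdot \frac{1}{3193} = \left(-132\right) \left(- \frac{1}{3331}\right) + \frac{1542}{3193} = \frac{132}{3331} + \frac{1542}{3193} = \frac{5557878}{10635883}$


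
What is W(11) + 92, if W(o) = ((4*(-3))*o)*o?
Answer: -1360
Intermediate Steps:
W(o) = -12*o**2 (W(o) = (-12*o)*o = -12*o**2)
W(11) + 92 = -12*11**2 + 92 = -12*121 + 92 = -1452 + 92 = -1360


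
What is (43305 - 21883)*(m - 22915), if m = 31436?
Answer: 182536862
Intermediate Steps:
(43305 - 21883)*(m - 22915) = (43305 - 21883)*(31436 - 22915) = 21422*8521 = 182536862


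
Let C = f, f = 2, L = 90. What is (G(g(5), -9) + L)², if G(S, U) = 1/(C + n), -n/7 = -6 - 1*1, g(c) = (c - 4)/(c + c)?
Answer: 21077281/2601 ≈ 8103.5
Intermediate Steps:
g(c) = (-4 + c)/(2*c) (g(c) = (-4 + c)/((2*c)) = (-4 + c)*(1/(2*c)) = (-4 + c)/(2*c))
C = 2
n = 49 (n = -7*(-6 - 1*1) = -7*(-6 - 1) = -7*(-7) = 49)
G(S, U) = 1/51 (G(S, U) = 1/(2 + 49) = 1/51)
(G(g(5), -9) + L)² = (1/51 + 90)² = (4591/51)² = 21077281/2601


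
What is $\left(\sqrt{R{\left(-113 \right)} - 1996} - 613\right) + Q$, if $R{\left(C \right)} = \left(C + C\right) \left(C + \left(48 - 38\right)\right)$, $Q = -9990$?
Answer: $-10603 + \sqrt{21282} \approx -10457.0$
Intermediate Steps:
$R{\left(C \right)} = 2 C \left(10 + C\right)$ ($R{\left(C \right)} = 2 C \left(C + \left(48 - 38\right)\right) = 2 C \left(C + 10\right) = 2 C \left(10 + C\right)$)
$\left(\sqrt{R{\left(-113 \right)} - 1996} - 613\right) + Q = \left(\sqrt{2 \left(-113\right) \left(10 - 113\right) - 1996} - 613\right) - 9990 = \left(\sqrt{2 \left(-113\right) \left(-103\right) - 1996} - 613\right) - 9990 = \left(\sqrt{23278 - 1996} - 613\right) - 9990 = \left(\sqrt{21282} - 613\right) - 9990 = \left(-613 + \sqrt{21282}\right) - 9990 = -10603 + \sqrt{21282}$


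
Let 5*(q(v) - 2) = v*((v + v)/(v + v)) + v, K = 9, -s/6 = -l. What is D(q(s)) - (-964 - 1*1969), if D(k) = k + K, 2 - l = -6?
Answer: 14816/5 ≈ 2963.2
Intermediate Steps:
l = 8 (l = 2 - 1*(-6) = 2 + 6 = 8)
s = 48 (s = -(-6)*8 = -6*(-8) = 48)
q(v) = 2 + 2*v/5 (q(v) = 2 + (v*((v + v)/(v + v)) + v)/5 = 2 + (v*((2*v)/((2*v))) + v)/5 = 2 + (v*((2*v)*(1/(2*v))) + v)/5 = 2 + (v*1 + v)/5 = 2 + (v + v)/5 = 2 + (2*v)/5 = 2 + 2*v/5)
D(k) = 9 + k (D(k) = k + 9 = 9 + k)
D(q(s)) - (-964 - 1*1969) = (9 + (2 + (⅖)*48)) - (-964 - 1*1969) = (9 + (2 + 96/5)) - (-964 - 1969) = (9 + 106/5) - 1*(-2933) = 151/5 + 2933 = 14816/5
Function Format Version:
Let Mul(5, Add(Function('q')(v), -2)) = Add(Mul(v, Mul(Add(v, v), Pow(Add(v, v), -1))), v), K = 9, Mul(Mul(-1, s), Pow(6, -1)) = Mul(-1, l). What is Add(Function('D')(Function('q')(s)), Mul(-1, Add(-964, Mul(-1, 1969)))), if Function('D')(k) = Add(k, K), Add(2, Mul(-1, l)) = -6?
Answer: Rational(14816, 5) ≈ 2963.2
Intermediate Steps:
l = 8 (l = Add(2, Mul(-1, -6)) = Add(2, 6) = 8)
s = 48 (s = Mul(-6, Mul(-1, 8)) = Mul(-6, -8) = 48)
Function('q')(v) = Add(2, Mul(Rational(2, 5), v)) (Function('q')(v) = Add(2, Mul(Rational(1, 5), Add(Mul(v, Mul(Add(v, v), Pow(Add(v, v), -1))), v))) = Add(2, Mul(Rational(1, 5), Add(Mul(v, Mul(Mul(2, v), Pow(Mul(2, v), -1))), v))) = Add(2, Mul(Rational(1, 5), Add(Mul(v, Mul(Mul(2, v), Mul(Rational(1, 2), Pow(v, -1)))), v))) = Add(2, Mul(Rational(1, 5), Add(Mul(v, 1), v))) = Add(2, Mul(Rational(1, 5), Add(v, v))) = Add(2, Mul(Rational(1, 5), Mul(2, v))) = Add(2, Mul(Rational(2, 5), v)))
Function('D')(k) = Add(9, k) (Function('D')(k) = Add(k, 9) = Add(9, k))
Add(Function('D')(Function('q')(s)), Mul(-1, Add(-964, Mul(-1, 1969)))) = Add(Add(9, Add(2, Mul(Rational(2, 5), 48))), Mul(-1, Add(-964, Mul(-1, 1969)))) = Add(Add(9, Add(2, Rational(96, 5))), Mul(-1, Add(-964, -1969))) = Add(Add(9, Rational(106, 5)), Mul(-1, -2933)) = Add(Rational(151, 5), 2933) = Rational(14816, 5)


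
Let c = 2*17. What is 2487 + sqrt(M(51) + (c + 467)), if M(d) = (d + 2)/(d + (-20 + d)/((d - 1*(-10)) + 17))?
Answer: 2487 + 3*sqrt(896520643)/4009 ≈ 2509.4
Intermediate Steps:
c = 34
M(d) = (2 + d)/(d + (-20 + d)/(27 + d)) (M(d) = (2 + d)/(d + (-20 + d)/((d + 10) + 17)) = (2 + d)/(d + (-20 + d)/((10 + d) + 17)) = (2 + d)/(d + (-20 + d)/(27 + d)))
2487 + sqrt(M(51) + (c + 467)) = 2487 + sqrt((54 + 51**2 + 29*51)/(-20 + 51**2 + 28*51) + (34 + 467)) = 2487 + sqrt((54 + 2601 + 1479)/(-20 + 2601 + 1428) + 501) = 2487 + sqrt(4134/4009 + 501) = 2487 + sqrt(2012643/4009) = 2487 + 3*sqrt(896520643)/4009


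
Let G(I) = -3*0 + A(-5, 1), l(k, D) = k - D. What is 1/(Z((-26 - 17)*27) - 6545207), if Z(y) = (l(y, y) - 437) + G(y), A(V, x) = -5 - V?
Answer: -1/6545644 ≈ -1.5277e-7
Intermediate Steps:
G(I) = 0 (G(I) = -3*0 + (-5 - 1*(-5)) = 0 + (-5 + 5) = 0 + 0 = 0)
Z(y) = -437 (Z(y) = ((y - y) - 437) + 0 = (0 - 437) + 0 = -437 + 0 = -437)
1/(Z((-26 - 17)*27) - 6545207) = 1/(-437 - 6545207) = 1/(-6545644) = -1/6545644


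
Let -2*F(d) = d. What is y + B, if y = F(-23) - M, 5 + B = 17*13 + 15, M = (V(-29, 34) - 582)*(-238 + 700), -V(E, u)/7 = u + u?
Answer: 978077/2 ≈ 4.8904e+5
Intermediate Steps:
F(d) = -d/2
V(E, u) = -14*u (V(E, u) = -7*(u + u) = -14*u)
M = -488796 (M = (-14*34 - 582)*(-238 + 700) = (-476 - 582)*462 = -1058*462 = -488796)
B = 231 (B = -5 + (17*13 + 15) = -5 + (221 + 15) = -5 + 236 = 231)
y = 977615/2 (y = -1/2*(-23) - 1*(-488796) = 23/2 + 488796 = 977615/2 ≈ 4.8881e+5)
y + B = 977615/2 + 231 = 978077/2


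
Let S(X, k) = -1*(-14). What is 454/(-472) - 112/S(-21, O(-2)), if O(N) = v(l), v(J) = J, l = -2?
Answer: -2115/236 ≈ -8.9619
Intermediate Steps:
O(N) = -2
S(X, k) = 14
454/(-472) - 112/S(-21, O(-2)) = 454/(-472) - 112/14 = 454*(-1/472) - 112*1/14 = -227/236 - 8 = -2115/236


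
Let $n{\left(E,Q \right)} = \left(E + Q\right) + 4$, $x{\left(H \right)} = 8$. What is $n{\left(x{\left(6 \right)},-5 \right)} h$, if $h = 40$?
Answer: $280$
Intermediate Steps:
$n{\left(E,Q \right)} = 4 + E + Q$
$n{\left(x{\left(6 \right)},-5 \right)} h = \left(4 + 8 - 5\right) 40 = 7 \cdot 40 = 280$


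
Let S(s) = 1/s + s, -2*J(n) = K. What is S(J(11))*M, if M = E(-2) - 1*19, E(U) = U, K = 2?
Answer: 42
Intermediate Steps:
J(n) = -1 (J(n) = -½*2 = -1)
M = -21 (M = -2 - 1*19 = -2 - 19 = -21)
S(s) = s + 1/s
S(J(11))*M = (-1 + 1/(-1))*(-21) = (-1 - 1)*(-21) = -2*(-21) = 42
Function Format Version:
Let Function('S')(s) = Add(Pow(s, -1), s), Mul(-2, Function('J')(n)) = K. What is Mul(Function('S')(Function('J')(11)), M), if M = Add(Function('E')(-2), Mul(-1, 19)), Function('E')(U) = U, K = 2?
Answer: 42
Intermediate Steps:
Function('J')(n) = -1 (Function('J')(n) = Mul(Rational(-1, 2), 2) = -1)
M = -21 (M = Add(-2, Mul(-1, 19)) = Add(-2, -19) = -21)
Function('S')(s) = Add(s, Pow(s, -1))
Mul(Function('S')(Function('J')(11)), M) = Mul(Add(-1, Pow(-1, -1)), -21) = Mul(Add(-1, -1), -21) = Mul(-2, -21) = 42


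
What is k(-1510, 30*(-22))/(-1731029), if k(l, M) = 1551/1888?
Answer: -1551/3268182752 ≈ -4.7458e-7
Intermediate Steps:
k(l, M) = 1551/1888 (k(l, M) = 1551*(1/1888) = 1551/1888)
k(-1510, 30*(-22))/(-1731029) = (1551/1888)/(-1731029) = (1551/1888)*(-1/1731029) = -1551/3268182752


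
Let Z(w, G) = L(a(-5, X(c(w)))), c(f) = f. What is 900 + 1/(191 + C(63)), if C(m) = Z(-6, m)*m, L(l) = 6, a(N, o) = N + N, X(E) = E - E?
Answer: 512101/569 ≈ 900.00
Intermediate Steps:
X(E) = 0
a(N, o) = 2*N
Z(w, G) = 6
C(m) = 6*m
900 + 1/(191 + C(63)) = 900 + 1/(191 + 6*63) = 900 + 1/(191 + 378) = 900 + 1/569 = 512101/569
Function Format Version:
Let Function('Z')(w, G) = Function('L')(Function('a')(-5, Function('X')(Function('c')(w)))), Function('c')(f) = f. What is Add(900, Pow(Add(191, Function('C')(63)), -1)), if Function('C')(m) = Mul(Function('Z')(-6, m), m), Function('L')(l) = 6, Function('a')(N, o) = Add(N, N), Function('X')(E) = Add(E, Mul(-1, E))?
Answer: Rational(512101, 569) ≈ 900.00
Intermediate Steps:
Function('X')(E) = 0
Function('a')(N, o) = Mul(2, N)
Function('Z')(w, G) = 6
Function('C')(m) = Mul(6, m)
Add(900, Pow(Add(191, Function('C')(63)), -1)) = Add(900, Pow(Add(191, Mul(6, 63)), -1)) = Add(900, Pow(Add(191, 378), -1)) = Add(900, Pow(569, -1)) = Add(900, Rational(1, 569)) = Rational(512101, 569)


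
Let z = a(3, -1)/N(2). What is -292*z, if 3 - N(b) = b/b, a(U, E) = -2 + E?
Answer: 438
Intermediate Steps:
N(b) = 2 (N(b) = 3 - b/b = 3 - 1*1 = 3 - 1 = 2)
z = -3/2 (z = (-2 - 1)/2 = -3*1/2 = -3/2 ≈ -1.5000)
-292*z = -292*(-3/2) = 438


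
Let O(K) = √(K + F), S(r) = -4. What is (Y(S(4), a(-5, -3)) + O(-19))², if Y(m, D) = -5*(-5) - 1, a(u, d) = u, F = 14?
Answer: (24 + I*√5)² ≈ 571.0 + 107.33*I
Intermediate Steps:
Y(m, D) = 24 (Y(m, D) = 25 - 1 = 24)
O(K) = √(14 + K) (O(K) = √(K + 14) = √(14 + K))
(Y(S(4), a(-5, -3)) + O(-19))² = (24 + √(14 - 19))² = (24 + √(-5))² = (24 + I*√5)²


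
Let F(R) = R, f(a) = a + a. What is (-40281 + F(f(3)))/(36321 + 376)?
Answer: -40275/36697 ≈ -1.0975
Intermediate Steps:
f(a) = 2*a
(-40281 + F(f(3)))/(36321 + 376) = (-40281 + 2*3)/(36321 + 376) = (-40281 + 6)/36697 = -40275*1/36697 = -40275/36697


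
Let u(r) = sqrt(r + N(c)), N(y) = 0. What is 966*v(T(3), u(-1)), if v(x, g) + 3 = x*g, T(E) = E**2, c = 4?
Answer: -2898 + 8694*I ≈ -2898.0 + 8694.0*I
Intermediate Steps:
u(r) = sqrt(r) (u(r) = sqrt(r + 0) = sqrt(r))
v(x, g) = -3 + g*x (v(x, g) = -3 + x*g = -3 + g*x)
966*v(T(3), u(-1)) = 966*(-3 + sqrt(-1)*3**2) = 966*(-3 + I*9) = 966*(-3 + 9*I) = -2898 + 8694*I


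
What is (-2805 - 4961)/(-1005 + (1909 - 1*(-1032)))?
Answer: -353/88 ≈ -4.0114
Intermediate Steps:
(-2805 - 4961)/(-1005 + (1909 - 1*(-1032))) = -7766/(-1005 + (1909 + 1032)) = -7766/(-1005 + 2941) = -7766/1936 = -7766*1/1936 = -353/88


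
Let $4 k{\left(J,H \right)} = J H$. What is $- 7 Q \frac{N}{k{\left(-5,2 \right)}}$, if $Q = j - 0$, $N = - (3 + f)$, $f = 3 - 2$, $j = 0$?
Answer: $0$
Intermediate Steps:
$f = 1$ ($f = 3 - 2 = 1$)
$k{\left(J,H \right)} = \frac{H J}{4}$ ($k{\left(J,H \right)} = \frac{J H}{4} = \frac{H J}{4}$)
$N = -4$ ($N = - (3 + 1) = \left(-1\right) 4 = -4$)
$Q = 0$ ($Q = 0 - 0 = 0 + 0 = 0$)
$- 7 Q \frac{N}{k{\left(-5,2 \right)}} = \left(-7\right) 0 \left(- \frac{4}{\frac{1}{4} \cdot 2 \left(-5\right)}\right) = 0 \left(- \frac{4}{- \frac{5}{2}}\right) = 0 \left(\left(-4\right) \left(- \frac{2}{5}\right)\right) = 0 \cdot \frac{8}{5} = 0$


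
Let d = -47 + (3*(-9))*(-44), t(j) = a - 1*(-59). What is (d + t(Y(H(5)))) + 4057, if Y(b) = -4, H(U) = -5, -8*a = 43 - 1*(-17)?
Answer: 10499/2 ≈ 5249.5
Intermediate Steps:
a = -15/2 (a = -(43 - 1*(-17))/8 = -(43 + 17)/8 = -⅛*60 = -15/2 ≈ -7.5000)
t(j) = 103/2 (t(j) = -15/2 - 1*(-59) = -15/2 + 59 = 103/2)
d = 1141 (d = -47 - 27*(-44) = -47 + 1188 = 1141)
(d + t(Y(H(5)))) + 4057 = (1141 + 103/2) + 4057 = 2385/2 + 4057 = 10499/2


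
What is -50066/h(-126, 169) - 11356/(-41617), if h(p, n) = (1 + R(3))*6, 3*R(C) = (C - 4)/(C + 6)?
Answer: -9375889993/1082042 ≈ -8665.0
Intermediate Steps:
R(C) = (-4 + C)/(3*(6 + C)) (R(C) = ((C - 4)/(C + 6))/3 = ((-4 + C)/(6 + C))/3 = (-4 + C)/(3*(6 + C)))
h(p, n) = 52/9 (h(p, n) = (1 + (-4 + 3)/(3*(6 + 3)))*6 = (1 + (⅓)*(-1)/9)*6 = (1 + (⅓)*(⅑)*(-1))*6 = (1 - 1/27)*6 = (26/27)*6 = 52/9)
-50066/h(-126, 169) - 11356/(-41617) = -50066/52/9 - 11356/(-41617) = -50066*9/52 - 11356*(-1/41617) = -225297/26 + 11356/41617 = -9375889993/1082042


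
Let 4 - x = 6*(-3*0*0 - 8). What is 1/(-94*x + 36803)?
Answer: 1/31915 ≈ 3.1333e-5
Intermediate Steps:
x = 52 (x = 4 - 6*(-3*0*0 - 8) = 4 - 6*(0*0 - 8) = 4 - 6*(0 - 8) = 4 - 6*(-8) = 4 - 1*(-48) = 4 + 48 = 52)
1/(-94*x + 36803) = 1/(-94*52 + 36803) = 1/(-4888 + 36803) = 1/31915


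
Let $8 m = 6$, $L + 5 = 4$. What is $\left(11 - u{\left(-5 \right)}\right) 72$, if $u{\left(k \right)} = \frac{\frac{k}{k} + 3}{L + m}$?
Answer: $1944$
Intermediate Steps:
$L = -1$ ($L = -5 + 4 = -1$)
$m = \frac{3}{4}$ ($m = \frac{1}{8} \cdot 6 = \frac{3}{4} \approx 0.75$)
$u{\left(k \right)} = -16$ ($u{\left(k \right)} = \frac{\frac{k}{k} + 3}{-1 + \frac{3}{4}} = \frac{1 + 3}{- \frac{1}{4}} = 4 \left(-4\right) = -16$)
$\left(11 - u{\left(-5 \right)}\right) 72 = \left(11 - -16\right) 72 = \left(11 + 16\right) 72 = 27 \cdot 72 = 1944$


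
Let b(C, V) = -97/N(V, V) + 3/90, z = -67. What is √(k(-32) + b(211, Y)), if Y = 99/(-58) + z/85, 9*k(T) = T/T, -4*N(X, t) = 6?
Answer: √58330/30 ≈ 8.0505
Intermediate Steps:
N(X, t) = -3/2 (N(X, t) = -¼*6 = -3/2)
k(T) = ⅑ (k(T) = (T/T)/9 = (⅑)*1 = ⅑)
Y = -12301/4930 (Y = 99/(-58) - 67/85 = 99*(-1/58) - 67*1/85 = -99/58 - 67/85 = -12301/4930 ≈ -2.4951)
b(C, V) = 647/10 (b(C, V) = -97/(-3/2) + 3/90 = -97*(-⅔) + 3*(1/90) = 194/3 + 1/30 = 647/10)
√(k(-32) + b(211, Y)) = √(⅑ + 647/10) = √(5833/90) = √58330/30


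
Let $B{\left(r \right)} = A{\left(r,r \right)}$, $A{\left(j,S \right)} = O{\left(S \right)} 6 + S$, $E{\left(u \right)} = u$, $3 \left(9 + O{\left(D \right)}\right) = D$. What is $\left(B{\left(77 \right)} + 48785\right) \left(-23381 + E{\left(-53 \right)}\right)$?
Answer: $-1147375508$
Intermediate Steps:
$O{\left(D \right)} = -9 + \frac{D}{3}$
$A{\left(j,S \right)} = -54 + 3 S$ ($A{\left(j,S \right)} = \left(-9 + \frac{S}{3}\right) 6 + S = \left(-54 + 2 S\right) + S = -54 + 3 S$)
$B{\left(r \right)} = -54 + 3 r$
$\left(B{\left(77 \right)} + 48785\right) \left(-23381 + E{\left(-53 \right)}\right) = \left(\left(-54 + 3 \cdot 77\right) + 48785\right) \left(-23381 - 53\right) = \left(\left(-54 + 231\right) + 48785\right) \left(-23434\right) = \left(177 + 48785\right) \left(-23434\right) = 48962 \left(-23434\right) = -1147375508$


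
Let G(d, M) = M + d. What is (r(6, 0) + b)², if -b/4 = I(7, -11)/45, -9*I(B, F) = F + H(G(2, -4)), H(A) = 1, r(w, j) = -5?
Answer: 170569/6561 ≈ 25.997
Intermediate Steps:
I(B, F) = -⅑ - F/9 (I(B, F) = -(F + 1)/9 = -(1 + F)/9 = -⅑ - F/9)
b = -8/81 (b = -4*(-⅑ - ⅑*(-11))/45 = -4*(-⅑ + 11/9)/45 = -40/(9*45) = -4*2/81 = -8/81 ≈ -0.098765)
(r(6, 0) + b)² = (-5 - 8/81)² = (-413/81)² = 170569/6561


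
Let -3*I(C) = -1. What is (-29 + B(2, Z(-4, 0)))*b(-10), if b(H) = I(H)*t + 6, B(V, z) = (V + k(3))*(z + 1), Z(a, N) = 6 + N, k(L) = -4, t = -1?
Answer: -731/3 ≈ -243.67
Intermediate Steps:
I(C) = 1/3 (I(C) = -1/3*(-1) = 1/3)
B(V, z) = (1 + z)*(-4 + V) (B(V, z) = (V - 4)*(z + 1) = (-4 + V)*(1 + z) = (1 + z)*(-4 + V))
b(H) = 17/3 (b(H) = (1/3)*(-1) + 6 = -1/3 + 6 = 17/3)
(-29 + B(2, Z(-4, 0)))*b(-10) = (-29 + (-4 + 2 - 4*(6 + 0) + 2*(6 + 0)))*(17/3) = (-29 + (-4 + 2 - 4*6 + 2*6))*(17/3) = (-29 + (-4 + 2 - 24 + 12))*(17/3) = (-29 - 14)*(17/3) = -43*17/3 = -731/3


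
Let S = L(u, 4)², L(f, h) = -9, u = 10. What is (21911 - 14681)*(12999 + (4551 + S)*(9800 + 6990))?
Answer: 562380337170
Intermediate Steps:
S = 81 (S = (-9)² = 81)
(21911 - 14681)*(12999 + (4551 + S)*(9800 + 6990)) = (21911 - 14681)*(12999 + (4551 + 81)*(9800 + 6990)) = 7230*(12999 + 4632*16790) = 7230*(12999 + 77771280) = 7230*77784279 = 562380337170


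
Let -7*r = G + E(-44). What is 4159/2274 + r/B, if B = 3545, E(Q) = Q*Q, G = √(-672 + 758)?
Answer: 98803121/56429310 - √86/24815 ≈ 1.7505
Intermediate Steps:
G = √86 ≈ 9.2736
E(Q) = Q²
r = -1936/7 - √86/7 (r = -(√86 + (-44)²)/7 = -(√86 + 1936)/7 = -(1936 + √86)/7 = -1936/7 - √86/7 ≈ -277.90)
4159/2274 + r/B = 4159/2274 + (-1936/7 - √86/7)/3545 = 4159*(1/2274) + (-1936/7 - √86/7)*(1/3545) = 4159/2274 + (-1936/24815 - √86/24815) = 98803121/56429310 - √86/24815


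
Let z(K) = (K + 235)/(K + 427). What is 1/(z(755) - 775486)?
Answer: -197/152770577 ≈ -1.2895e-6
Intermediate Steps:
z(K) = (235 + K)/(427 + K)
1/(z(755) - 775486) = 1/((235 + 755)/(427 + 755) - 775486) = 1/(990/1182 - 775486) = 1/((1/1182)*990 - 775486) = 1/(165/197 - 775486) = 1/(-152770577/197) = -197/152770577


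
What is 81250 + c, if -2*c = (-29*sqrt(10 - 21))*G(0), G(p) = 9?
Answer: 81250 + 261*I*sqrt(11)/2 ≈ 81250.0 + 432.82*I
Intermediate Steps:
c = 261*I*sqrt(11)/2 (c = -(-29*sqrt(10 - 21))*9/2 = -(-29*I*sqrt(11))*9/2 = -(-261)*I*sqrt(11)/2 = 261*I*sqrt(11)/2 ≈ 432.82*I)
81250 + c = 81250 + 261*I*sqrt(11)/2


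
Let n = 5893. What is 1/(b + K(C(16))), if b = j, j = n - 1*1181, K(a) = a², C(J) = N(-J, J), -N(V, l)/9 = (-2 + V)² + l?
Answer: 1/9368312 ≈ 1.0674e-7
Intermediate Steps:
N(V, l) = -9*l - 9*(-2 + V)² (N(V, l) = -9*((-2 + V)² + l) = -9*(l + (-2 + V)²) = -9*l - 9*(-2 + V)²)
C(J) = -9*J - 9*(-2 - J)²
j = 4712 (j = 5893 - 1*1181 = 5893 - 1181 = 4712)
b = 4712
1/(b + K(C(16))) = 1/(4712 + (-9*16 - 9*(2 + 16)²)²) = 1/(4712 + (-144 - 9*18²)²) = 1/(4712 + (-144 - 9*324)²) = 1/(4712 + (-144 - 2916)²) = 1/(4712 + (-3060)²) = 1/(4712 + 9363600) = 1/9368312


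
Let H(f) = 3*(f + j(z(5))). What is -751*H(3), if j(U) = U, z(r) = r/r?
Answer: -9012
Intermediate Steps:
z(r) = 1
H(f) = 3 + 3*f (H(f) = 3*(f + 1) = 3*(1 + f) = 3 + 3*f)
-751*H(3) = -751*(3 + 3*3) = -751*(3 + 9) = -751*12 = -9012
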